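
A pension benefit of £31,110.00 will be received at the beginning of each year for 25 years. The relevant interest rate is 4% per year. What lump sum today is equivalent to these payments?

£505,443.02

This is an annuity due: 25 payments of £31,110.00 at the beginning of each year.
Periodic rate r = 0.04 per year.
PV = PMT × [(1 − (1+r)^−n)/r] × (1+r) = 31,110 × [1 − (1+r)^−25] / r × (1+r) = £505,443.02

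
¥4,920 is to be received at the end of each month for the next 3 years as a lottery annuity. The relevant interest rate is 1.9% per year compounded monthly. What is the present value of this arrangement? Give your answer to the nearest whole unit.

This is an ordinary annuity: 36 payments of ¥4,920 at the end of each month.
Periodic rate r = 0.019/12 per month; n is counted in months.
PV = PMT × [(1 − (1+r)^−n)/r] = 4,920 × [1 − (1+r)^−36] / r = ¥172,034

¥172,034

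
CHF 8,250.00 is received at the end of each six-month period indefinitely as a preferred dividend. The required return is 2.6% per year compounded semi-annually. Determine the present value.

Periodic rate r = 0.026/2 per half-year.
Level perpetuity: PV = PMT / r = 8,250 / (0.026/2) = CHF 634,615.38.

CHF 634,615.38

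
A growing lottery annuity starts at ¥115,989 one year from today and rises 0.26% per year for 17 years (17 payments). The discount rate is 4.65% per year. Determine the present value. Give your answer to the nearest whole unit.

Periodic rate r = 0.0465 per year.
Growing ordinary annuity: PV = PMT₁ × [1 − ((1+g)/(1+r))^n] / (r − g) = 115,989 × [1 − ((1+0.0026)/(1+r))^17] / (r − 0.0026) = ¥1,366,983.

¥1,366,983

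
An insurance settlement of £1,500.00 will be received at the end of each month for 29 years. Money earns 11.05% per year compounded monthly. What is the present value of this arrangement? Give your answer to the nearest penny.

This is an ordinary annuity: 348 payments of £1,500.00 at the end of each month.
Periodic rate r = 0.1105/12 per month; n is counted in months.
PV = PMT × [(1 − (1+r)^−n)/r] = 1,500 × [1 − (1+r)^−348] / r = £156,188.10

£156,188.10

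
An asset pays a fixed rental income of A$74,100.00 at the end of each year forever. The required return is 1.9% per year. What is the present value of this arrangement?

A$3,900,000.00

Periodic rate r = 0.019 per year.
Level perpetuity: PV = PMT / r = 74,100 / (0.019) = A$3,900,000.00.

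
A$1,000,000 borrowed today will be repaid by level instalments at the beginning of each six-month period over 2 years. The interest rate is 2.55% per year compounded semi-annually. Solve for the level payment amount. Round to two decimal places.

A$254,770.90

Level annuity due; solve PV = PMT × [(1 − (1+r)^−n)/r] × (1+r) for PMT.
Periodic rate r = 0.0255/2 per half-year; n is counted in half-years.
With n = 4: PMT = 1,000,000 / ([(1 − (1+r)^−n)/r] × (1+r)) = A$254,770.90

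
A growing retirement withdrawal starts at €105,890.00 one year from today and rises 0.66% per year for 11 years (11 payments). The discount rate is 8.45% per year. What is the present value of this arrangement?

€760,593.98

Periodic rate r = 0.0845 per year.
Growing ordinary annuity: PV = PMT₁ × [1 − ((1+g)/(1+r))^n] / (r − g) = 105,890 × [1 − ((1+0.0066)/(1+r))^11] / (r − 0.0066) = €760,593.98.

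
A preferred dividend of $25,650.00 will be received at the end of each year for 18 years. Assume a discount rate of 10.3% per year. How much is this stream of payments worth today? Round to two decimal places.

This is an ordinary annuity: 18 payments of $25,650.00 at the end of each year.
Periodic rate r = 0.103 per year.
PV = PMT × [(1 − (1+r)^−n)/r] = 25,650 × [1 − (1+r)^−18] / r = $206,381.89

$206,381.89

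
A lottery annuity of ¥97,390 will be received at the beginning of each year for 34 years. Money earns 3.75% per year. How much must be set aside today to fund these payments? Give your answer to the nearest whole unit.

¥1,923,774

This is an annuity due: 34 payments of ¥97,390 at the beginning of each year.
Periodic rate r = 0.0375 per year.
PV = PMT × [(1 − (1+r)^−n)/r] × (1+r) = 97,390 × [1 − (1+r)^−34] / r × (1+r) = ¥1,923,774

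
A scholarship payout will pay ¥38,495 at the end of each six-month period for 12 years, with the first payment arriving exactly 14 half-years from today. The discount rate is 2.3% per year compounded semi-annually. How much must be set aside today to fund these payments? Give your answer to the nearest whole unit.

Ordinary annuity of 24 payments, first payment at period 14.
Periodic rate r = 0.023/2 per half-year; n is counted in half-years.
The ordinary-annuity PV formula values the stream one period before the first payment (period 13); discount that back 13 periods:
PV₀ = 38,495 × [1 − (1+r)^−24] / r × (1+r)^−13 = ¥692,381

¥692,381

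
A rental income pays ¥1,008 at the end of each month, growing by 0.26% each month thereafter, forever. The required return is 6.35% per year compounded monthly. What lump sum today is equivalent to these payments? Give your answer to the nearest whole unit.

Periodic rate r = 0.0635/12 per month.
Growing perpetuity (Gordon): PV = PMT₁ / (r − g) = 1,008 / (r − 0.0026) = ¥374,489.

¥374,489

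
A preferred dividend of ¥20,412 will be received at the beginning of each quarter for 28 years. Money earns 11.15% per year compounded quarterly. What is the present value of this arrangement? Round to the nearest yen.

¥718,063

This is an annuity due: 112 payments of ¥20,412 at the beginning of each quarter.
Periodic rate r = 0.1115/4 per quarter; n is counted in quarters.
PV = PMT × [(1 − (1+r)^−n)/r] × (1+r) = 20,412 × [1 − (1+r)^−112] / r × (1+r) = ¥718,063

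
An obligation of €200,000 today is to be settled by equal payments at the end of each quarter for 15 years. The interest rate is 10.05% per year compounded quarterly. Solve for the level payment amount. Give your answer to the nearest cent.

€6,489.12

Level ordinary annuity; solve PV = PMT × [(1 − (1+r)^−n)/r] for PMT.
Periodic rate r = 0.1005/4 per quarter; n is counted in quarters.
With n = 60: PMT = 200,000 / ([(1 − (1+r)^−n)/r]) = €6,489.12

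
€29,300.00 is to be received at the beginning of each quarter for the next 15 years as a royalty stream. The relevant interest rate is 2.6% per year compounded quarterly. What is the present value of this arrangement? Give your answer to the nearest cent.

This is an annuity due: 60 payments of €29,300.00 at the beginning of each quarter.
Periodic rate r = 0.026/4 per quarter; n is counted in quarters.
PV = PMT × [(1 − (1+r)^−n)/r] × (1+r) = 29,300 × [1 − (1+r)^−60] / r × (1+r) = €1,461,311.31

€1,461,311.31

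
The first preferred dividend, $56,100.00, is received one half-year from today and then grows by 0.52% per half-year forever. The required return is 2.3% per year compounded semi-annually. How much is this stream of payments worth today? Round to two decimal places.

Periodic rate r = 0.023/2 per half-year.
Growing perpetuity (Gordon): PV = PMT₁ / (r − g) = 56,100 / (r − 0.0052) = $8,904,761.90.

$8,904,761.90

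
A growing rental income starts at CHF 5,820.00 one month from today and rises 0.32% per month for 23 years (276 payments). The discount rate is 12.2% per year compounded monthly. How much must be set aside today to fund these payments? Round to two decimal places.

CHF 711,704.58

Periodic rate r = 0.122/12 per month; n is counted in months.
Growing ordinary annuity: PV = PMT₁ × [1 − ((1+g)/(1+r))^n] / (r − g) = 5,820 × [1 − ((1+0.0032)/(1+r))^276] / (r − 0.0032) = CHF 711,704.58.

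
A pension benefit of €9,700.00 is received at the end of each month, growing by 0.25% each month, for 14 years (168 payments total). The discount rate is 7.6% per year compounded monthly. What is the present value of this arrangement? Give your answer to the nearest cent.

Periodic rate r = 0.076/12 per month; n is counted in months.
Growing ordinary annuity: PV = PMT₁ × [1 − ((1+g)/(1+r))^n] / (r − g) = 9,700 × [1 − ((1+0.0025)/(1+r))^168] / (r − 0.0025) = €1,197,714.49.

€1,197,714.49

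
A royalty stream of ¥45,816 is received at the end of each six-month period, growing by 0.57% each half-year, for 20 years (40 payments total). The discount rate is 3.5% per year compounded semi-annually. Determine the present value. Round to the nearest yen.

Periodic rate r = 0.035/2 per half-year; n is counted in half-years.
Growing ordinary annuity: PV = PMT₁ × [1 − ((1+g)/(1+r))^n] / (r − g) = 45,816 × [1 − ((1+0.0057)/(1+r))^40] / (r − 0.0057) = ¥1,447,726.

¥1,447,726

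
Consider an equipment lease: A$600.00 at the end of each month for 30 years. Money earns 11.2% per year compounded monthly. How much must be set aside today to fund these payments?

This is an ordinary annuity: 360 payments of A$600.00 at the end of each month.
Periodic rate r = 0.112/12 per month; n is counted in months.
PV = PMT × [(1 − (1+r)^−n)/r] = 600 × [1 − (1+r)^−360] / r = A$62,017.66

A$62,017.66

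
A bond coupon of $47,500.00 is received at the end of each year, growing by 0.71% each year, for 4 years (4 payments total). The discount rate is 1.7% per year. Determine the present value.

$184,113.69

Periodic rate r = 0.017 per year.
Growing ordinary annuity: PV = PMT₁ × [1 − ((1+g)/(1+r))^n] / (r − g) = 47,500 × [1 − ((1+0.0071)/(1+r))^4] / (r − 0.0071) = $184,113.69.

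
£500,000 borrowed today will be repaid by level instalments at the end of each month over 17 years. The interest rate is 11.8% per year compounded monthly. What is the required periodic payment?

Level ordinary annuity; solve PV = PMT × [(1 − (1+r)^−n)/r] for PMT.
Periodic rate r = 0.118/12 per month; n is counted in months.
With n = 204: PMT = 500,000 / ([(1 − (1+r)^−n)/r]) = £5,689.60

£5,689.60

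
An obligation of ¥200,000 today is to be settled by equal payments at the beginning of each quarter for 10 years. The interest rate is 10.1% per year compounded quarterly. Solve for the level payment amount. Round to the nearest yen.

¥7,804

Level annuity due; solve PV = PMT × [(1 − (1+r)^−n)/r] × (1+r) for PMT.
Periodic rate r = 0.101/4 per quarter; n is counted in quarters.
With n = 40: PMT = 200,000 / ([(1 − (1+r)^−n)/r] × (1+r)) = ¥7,804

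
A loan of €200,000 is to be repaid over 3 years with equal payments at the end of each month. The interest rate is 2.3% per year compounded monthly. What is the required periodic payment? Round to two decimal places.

€5,754.75

Level ordinary annuity; solve PV = PMT × [(1 − (1+r)^−n)/r] for PMT.
Periodic rate r = 0.023/12 per month; n is counted in months.
With n = 36: PMT = 200,000 / ([(1 − (1+r)^−n)/r]) = €5,754.75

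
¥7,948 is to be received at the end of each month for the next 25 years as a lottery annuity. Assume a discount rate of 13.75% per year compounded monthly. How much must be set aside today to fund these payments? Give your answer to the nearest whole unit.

¥670,906

This is an ordinary annuity: 300 payments of ¥7,948 at the end of each month.
Periodic rate r = 0.1375/12 per month; n is counted in months.
PV = PMT × [(1 − (1+r)^−n)/r] = 7,948 × [1 − (1+r)^−300] / r = ¥670,906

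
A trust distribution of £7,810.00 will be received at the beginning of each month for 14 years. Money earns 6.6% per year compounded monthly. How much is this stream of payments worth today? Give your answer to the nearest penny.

This is an annuity due: 168 payments of £7,810.00 at the beginning of each month.
Periodic rate r = 0.066/12 per month; n is counted in months.
PV = PMT × [(1 − (1+r)^−n)/r] × (1+r) = 7,810 × [1 − (1+r)^−168] / r × (1+r) = £859,635.38

£859,635.38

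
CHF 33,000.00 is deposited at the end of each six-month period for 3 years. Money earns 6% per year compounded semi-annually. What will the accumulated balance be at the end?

CHF 213,457.53

This is an ordinary annuity: 6 deposits of CHF 33,000.00 at the end of each six-month period.
Periodic rate r = 0.06/2 per half-year; n is counted in half-years.
FV = PMT × [((1+r)^n − 1)/r] = 33,000 × [(1+r)^6 − 1] / r = CHF 213,457.53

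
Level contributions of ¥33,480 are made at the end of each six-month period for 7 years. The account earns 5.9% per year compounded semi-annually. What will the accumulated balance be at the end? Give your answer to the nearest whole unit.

This is an ordinary annuity: 14 deposits of ¥33,480 at the end of each six-month period.
Periodic rate r = 0.059/2 per half-year; n is counted in half-years.
FV = PMT × [((1+r)^n − 1)/r] = 33,480 × [(1+r)^14 − 1] / r = ¥570,116

¥570,116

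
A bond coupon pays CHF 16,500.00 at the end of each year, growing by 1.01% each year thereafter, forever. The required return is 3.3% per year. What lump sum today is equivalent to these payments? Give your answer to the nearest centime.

Periodic rate r = 0.033 per year.
Growing perpetuity (Gordon): PV = PMT₁ / (r − g) = 16,500 / (r − 0.0101) = CHF 720,524.02.

CHF 720,524.02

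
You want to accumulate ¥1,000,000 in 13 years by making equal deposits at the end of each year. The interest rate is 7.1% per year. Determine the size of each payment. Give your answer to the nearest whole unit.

¥49,330

Level ordinary annuity; solve FV = PMT × [((1+r)^n − 1)/r] for PMT.
Periodic rate r = 0.071 per year.
With n = 13: PMT = 1,000,000 / ([((1+r)^n − 1)/r]) = ¥49,330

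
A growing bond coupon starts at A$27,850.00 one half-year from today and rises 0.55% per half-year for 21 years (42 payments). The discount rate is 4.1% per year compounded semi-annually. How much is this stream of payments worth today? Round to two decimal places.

A$859,805.43

Periodic rate r = 0.041/2 per half-year; n is counted in half-years.
Growing ordinary annuity: PV = PMT₁ × [1 − ((1+g)/(1+r))^n] / (r − g) = 27,850 × [1 − ((1+0.0055)/(1+r))^42] / (r − 0.0055) = A$859,805.43.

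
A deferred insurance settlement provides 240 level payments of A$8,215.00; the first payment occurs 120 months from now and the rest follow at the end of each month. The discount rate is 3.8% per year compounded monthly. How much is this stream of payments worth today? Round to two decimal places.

A$946,961.55

Ordinary annuity of 240 payments, first payment at period 120.
Periodic rate r = 0.038/12 per month; n is counted in months.
The ordinary-annuity PV formula values the stream one period before the first payment (period 119); discount that back 119 periods:
PV₀ = 8,215 × [1 − (1+r)^−240] / r × (1+r)^−119 = A$946,961.55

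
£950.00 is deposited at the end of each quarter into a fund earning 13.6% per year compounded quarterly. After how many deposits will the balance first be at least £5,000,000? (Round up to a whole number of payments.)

Periodic rate r = 0.136/4 per quarter; n is counted in quarters.
Ordinary annuity FV: 5,000,000 = 950 × [((1+r)^n − 1)/r].
(1+r)^n = 1 + 5,000,000 × r / 950, so n = ln(1 + 5,000,000·r/950) / ln(1+r) = 155.31.
Round up to a whole number of payments: n = 156.

156 payments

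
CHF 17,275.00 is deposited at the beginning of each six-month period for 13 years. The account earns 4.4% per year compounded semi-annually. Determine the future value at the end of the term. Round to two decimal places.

This is an annuity due: 26 deposits of CHF 17,275.00 at the beginning of each six-month period.
Periodic rate r = 0.044/2 per half-year; n is counted in half-years.
FV = PMT × [((1+r)^n − 1)/r] × (1+r) = 17,275 × [(1+r)^26 − 1] / r × (1+r) = CHF 610,586.88

CHF 610,586.88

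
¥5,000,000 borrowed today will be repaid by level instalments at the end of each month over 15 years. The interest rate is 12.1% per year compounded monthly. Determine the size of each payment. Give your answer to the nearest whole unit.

Level ordinary annuity; solve PV = PMT × [(1 − (1+r)^−n)/r] for PMT.
Periodic rate r = 0.121/12 per month; n is counted in months.
With n = 180: PMT = 5,000,000 / ([(1 − (1+r)^−n)/r]) = ¥60,330

¥60,330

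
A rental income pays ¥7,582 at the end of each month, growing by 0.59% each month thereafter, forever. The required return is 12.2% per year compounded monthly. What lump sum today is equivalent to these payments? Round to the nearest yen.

¥1,777,031

Periodic rate r = 0.122/12 per month.
Growing perpetuity (Gordon): PV = PMT₁ / (r − g) = 7,582 / (r − 0.0059) = ¥1,777,031.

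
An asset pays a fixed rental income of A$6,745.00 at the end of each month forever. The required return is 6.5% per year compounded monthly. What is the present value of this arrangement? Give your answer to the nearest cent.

Periodic rate r = 0.065/12 per month.
Level perpetuity: PV = PMT / r = 6,745 / (0.065/12) = A$1,245,230.77.

A$1,245,230.77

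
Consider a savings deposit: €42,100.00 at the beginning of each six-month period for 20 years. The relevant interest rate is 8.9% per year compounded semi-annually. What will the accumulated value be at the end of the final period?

This is an annuity due: 40 deposits of €42,100.00 at the beginning of each six-month period.
Periodic rate r = 0.089/2 per half-year; n is counted in half-years.
FV = PMT × [((1+r)^n − 1)/r] × (1+r) = 42,100 × [(1+r)^40 − 1] / r × (1+r) = €4,650,393.83

€4,650,393.83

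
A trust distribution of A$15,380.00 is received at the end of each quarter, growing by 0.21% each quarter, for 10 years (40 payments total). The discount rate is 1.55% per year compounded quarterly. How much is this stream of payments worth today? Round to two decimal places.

Periodic rate r = 0.0155/4 per quarter; n is counted in quarters.
Growing ordinary annuity: PV = PMT₁ × [1 − ((1+g)/(1+r))^n] / (r − g) = 15,380 × [1 − ((1+0.0021)/(1+r))^40] / (r − 0.0021) = A$592,161.35.

A$592,161.35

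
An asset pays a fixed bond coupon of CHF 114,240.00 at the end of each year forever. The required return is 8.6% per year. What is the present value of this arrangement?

CHF 1,328,372.09

Periodic rate r = 0.086 per year.
Level perpetuity: PV = PMT / r = 114,240 / (0.086) = CHF 1,328,372.09.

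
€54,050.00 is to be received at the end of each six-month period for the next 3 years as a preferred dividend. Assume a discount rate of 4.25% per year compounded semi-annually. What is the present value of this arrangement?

€301,484.30

This is an ordinary annuity: 6 payments of €54,050.00 at the end of each six-month period.
Periodic rate r = 0.0425/2 per half-year; n is counted in half-years.
PV = PMT × [(1 − (1+r)^−n)/r] = 54,050 × [1 − (1+r)^−6] / r = €301,484.30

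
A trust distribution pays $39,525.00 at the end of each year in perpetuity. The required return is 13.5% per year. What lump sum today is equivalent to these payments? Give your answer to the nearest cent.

$292,777.78

Periodic rate r = 0.135 per year.
Level perpetuity: PV = PMT / r = 39,525 / (0.135) = $292,777.78.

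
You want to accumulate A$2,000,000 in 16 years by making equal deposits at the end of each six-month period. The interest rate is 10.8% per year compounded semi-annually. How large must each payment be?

A$24,649.36

Level ordinary annuity; solve FV = PMT × [((1+r)^n − 1)/r] for PMT.
Periodic rate r = 0.108/2 per half-year; n is counted in half-years.
With n = 32: PMT = 2,000,000 / ([((1+r)^n − 1)/r]) = A$24,649.36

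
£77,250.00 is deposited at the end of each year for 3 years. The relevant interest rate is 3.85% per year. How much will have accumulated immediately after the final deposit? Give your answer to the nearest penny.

£240,786.88

This is an ordinary annuity: 3 deposits of £77,250.00 at the end of each year.
Periodic rate r = 0.0385 per year.
FV = PMT × [((1+r)^n − 1)/r] = 77,250 × [(1+r)^3 − 1] / r = £240,786.88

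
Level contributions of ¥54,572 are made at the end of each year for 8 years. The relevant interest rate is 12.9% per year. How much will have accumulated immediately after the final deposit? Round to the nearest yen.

This is an ordinary annuity: 8 deposits of ¥54,572 at the end of each year.
Periodic rate r = 0.129 per year.
FV = PMT × [((1+r)^n − 1)/r] = 54,572 × [(1+r)^8 − 1] / r = ¥693,649

¥693,649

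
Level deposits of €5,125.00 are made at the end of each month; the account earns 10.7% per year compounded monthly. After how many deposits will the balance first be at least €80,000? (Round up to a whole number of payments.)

15 payments

Periodic rate r = 0.107/12 per month; n is counted in months.
Ordinary annuity FV: 80,000 = 5,125 × [((1+r)^n − 1)/r].
(1+r)^n = 1 + 80,000 × r / 5,125, so n = ln(1 + 80,000·r/5,125) / ln(1+r) = 14.68.
Round up to a whole number of payments: n = 15.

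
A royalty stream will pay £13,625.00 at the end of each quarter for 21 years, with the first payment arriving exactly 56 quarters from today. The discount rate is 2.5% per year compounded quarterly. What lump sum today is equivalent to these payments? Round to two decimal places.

£630,573.67

Ordinary annuity of 84 payments, first payment at period 56.
Periodic rate r = 0.025/4 per quarter; n is counted in quarters.
The ordinary-annuity PV formula values the stream one period before the first payment (period 55); discount that back 55 periods:
PV₀ = 13,625 × [1 − (1+r)^−84] / r × (1+r)^−55 = £630,573.67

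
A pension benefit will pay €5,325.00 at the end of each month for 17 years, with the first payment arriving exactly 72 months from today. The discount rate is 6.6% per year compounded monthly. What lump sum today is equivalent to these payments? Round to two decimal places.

€441,654.90

Ordinary annuity of 204 payments, first payment at period 72.
Periodic rate r = 0.066/12 per month; n is counted in months.
The ordinary-annuity PV formula values the stream one period before the first payment (period 71); discount that back 71 periods:
PV₀ = 5,325 × [1 − (1+r)^−204] / r × (1+r)^−71 = €441,654.90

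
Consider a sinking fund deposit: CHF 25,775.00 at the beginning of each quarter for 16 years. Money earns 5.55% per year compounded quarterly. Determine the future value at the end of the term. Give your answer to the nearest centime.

CHF 2,665,951.58

This is an annuity due: 64 deposits of CHF 25,775.00 at the beginning of each quarter.
Periodic rate r = 0.0555/4 per quarter; n is counted in quarters.
FV = PMT × [((1+r)^n − 1)/r] × (1+r) = 25,775 × [(1+r)^64 − 1] / r × (1+r) = CHF 2,665,951.58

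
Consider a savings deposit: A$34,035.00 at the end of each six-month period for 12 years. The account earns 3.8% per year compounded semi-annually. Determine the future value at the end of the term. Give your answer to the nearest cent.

This is an ordinary annuity: 24 deposits of A$34,035.00 at the end of each six-month period.
Periodic rate r = 0.038/2 per half-year; n is counted in half-years.
FV = PMT × [((1+r)^n − 1)/r] = 34,035 × [(1+r)^24 − 1] / r = A$1,022,868.73

A$1,022,868.73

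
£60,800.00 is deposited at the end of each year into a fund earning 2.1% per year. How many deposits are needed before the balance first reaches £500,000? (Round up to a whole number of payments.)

8 payments

Periodic rate r = 0.021 per year.
Ordinary annuity FV: 500,000 = 60,800 × [((1+r)^n − 1)/r].
(1+r)^n = 1 + 500,000 × r / 60,800, so n = ln(1 + 500,000·r/60,800) / ln(1+r) = 7.67.
Round up to a whole number of payments: n = 8.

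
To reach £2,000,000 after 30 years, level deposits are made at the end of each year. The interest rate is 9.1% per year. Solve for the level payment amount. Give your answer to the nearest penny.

£14,401.31

Level ordinary annuity; solve FV = PMT × [((1+r)^n − 1)/r] for PMT.
Periodic rate r = 0.091 per year.
With n = 30: PMT = 2,000,000 / ([((1+r)^n − 1)/r]) = £14,401.31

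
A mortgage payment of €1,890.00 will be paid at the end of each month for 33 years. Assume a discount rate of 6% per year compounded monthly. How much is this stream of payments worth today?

This is an ordinary annuity: 396 payments of €1,890.00 at the end of each month.
Periodic rate r = 0.06/12 per month; n is counted in months.
PV = PMT × [(1 − (1+r)^−n)/r] = 1,890 × [1 − (1+r)^−396] / r = €325,551.71

€325,551.71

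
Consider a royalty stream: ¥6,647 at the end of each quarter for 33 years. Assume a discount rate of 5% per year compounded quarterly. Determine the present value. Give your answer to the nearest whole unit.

This is an ordinary annuity: 132 payments of ¥6,647 at the end of each quarter.
Periodic rate r = 0.05/4 per quarter; n is counted in quarters.
PV = PMT × [(1 − (1+r)^−n)/r] = 6,647 × [1 − (1+r)^−132] / r = ¥428,586

¥428,586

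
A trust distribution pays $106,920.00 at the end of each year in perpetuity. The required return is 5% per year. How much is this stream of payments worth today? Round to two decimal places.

Periodic rate r = 0.05 per year.
Level perpetuity: PV = PMT / r = 106,920 / (0.05) = $2,138,400.00.

$2,138,400.00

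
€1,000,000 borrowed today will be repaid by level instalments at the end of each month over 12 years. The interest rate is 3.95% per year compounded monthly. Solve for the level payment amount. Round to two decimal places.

€8,731.03

Level ordinary annuity; solve PV = PMT × [(1 − (1+r)^−n)/r] for PMT.
Periodic rate r = 0.0395/12 per month; n is counted in months.
With n = 144: PMT = 1,000,000 / ([(1 − (1+r)^−n)/r]) = €8,731.03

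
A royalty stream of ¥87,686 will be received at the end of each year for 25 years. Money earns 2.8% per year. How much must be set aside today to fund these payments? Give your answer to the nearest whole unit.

¥1,561,481

This is an ordinary annuity: 25 payments of ¥87,686 at the end of each year.
Periodic rate r = 0.028 per year.
PV = PMT × [(1 − (1+r)^−n)/r] = 87,686 × [1 − (1+r)^−25] / r = ¥1,561,481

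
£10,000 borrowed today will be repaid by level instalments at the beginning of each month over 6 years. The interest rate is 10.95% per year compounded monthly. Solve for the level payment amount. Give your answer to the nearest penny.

Level annuity due; solve PV = PMT × [(1 − (1+r)^−n)/r] × (1+r) for PMT.
Periodic rate r = 0.1095/12 per month; n is counted in months.
With n = 72: PMT = 10,000 / ([(1 − (1+r)^−n)/r] × (1+r)) = £188.37

£188.37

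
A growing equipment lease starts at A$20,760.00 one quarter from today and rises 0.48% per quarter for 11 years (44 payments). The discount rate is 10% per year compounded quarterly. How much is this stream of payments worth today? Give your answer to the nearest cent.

A$599,638.31

Periodic rate r = 0.1/4 per quarter; n is counted in quarters.
Growing ordinary annuity: PV = PMT₁ × [1 − ((1+g)/(1+r))^n] / (r − g) = 20,760 × [1 − ((1+0.0048)/(1+r))^44] / (r − 0.0048) = A$599,638.31.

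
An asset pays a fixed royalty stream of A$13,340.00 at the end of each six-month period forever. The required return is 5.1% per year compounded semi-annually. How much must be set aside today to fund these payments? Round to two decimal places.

Periodic rate r = 0.051/2 per half-year.
Level perpetuity: PV = PMT / r = 13,340 / (0.051/2) = A$523,137.25.

A$523,137.25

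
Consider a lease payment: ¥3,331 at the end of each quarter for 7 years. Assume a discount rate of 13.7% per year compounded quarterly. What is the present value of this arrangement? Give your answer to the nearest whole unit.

¥59,376

This is an ordinary annuity: 28 payments of ¥3,331 at the end of each quarter.
Periodic rate r = 0.137/4 per quarter; n is counted in quarters.
PV = PMT × [(1 − (1+r)^−n)/r] = 3,331 × [1 − (1+r)^−28] / r = ¥59,376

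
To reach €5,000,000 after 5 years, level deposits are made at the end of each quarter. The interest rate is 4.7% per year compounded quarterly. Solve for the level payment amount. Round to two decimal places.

€223,233.67

Level ordinary annuity; solve FV = PMT × [((1+r)^n − 1)/r] for PMT.
Periodic rate r = 0.047/4 per quarter; n is counted in quarters.
With n = 20: PMT = 5,000,000 / ([((1+r)^n − 1)/r]) = €223,233.67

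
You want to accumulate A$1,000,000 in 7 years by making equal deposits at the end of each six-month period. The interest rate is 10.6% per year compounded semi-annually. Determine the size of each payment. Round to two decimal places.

Level ordinary annuity; solve FV = PMT × [((1+r)^n − 1)/r] for PMT.
Periodic rate r = 0.106/2 per half-year; n is counted in half-years.
With n = 14: PMT = 1,000,000 / ([((1+r)^n − 1)/r]) = A$49,970.93

A$49,970.93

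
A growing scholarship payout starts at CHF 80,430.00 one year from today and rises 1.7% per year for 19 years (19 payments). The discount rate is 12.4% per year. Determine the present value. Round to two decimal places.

CHF 639,332.40

Periodic rate r = 0.124 per year.
Growing ordinary annuity: PV = PMT₁ × [1 − ((1+g)/(1+r))^n] / (r − g) = 80,430 × [1 − ((1+0.017)/(1+r))^19] / (r − 0.017) = CHF 639,332.40.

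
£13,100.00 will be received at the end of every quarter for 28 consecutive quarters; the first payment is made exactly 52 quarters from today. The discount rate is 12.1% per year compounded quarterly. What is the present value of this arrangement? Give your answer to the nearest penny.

Ordinary annuity of 28 payments, first payment at period 52.
Periodic rate r = 0.121/4 per quarter; n is counted in quarters.
The ordinary-annuity PV formula values the stream one period before the first payment (period 51); discount that back 51 periods:
PV₀ = 13,100 × [1 − (1+r)^−28] / r × (1+r)^−51 = £53,604.22

£53,604.22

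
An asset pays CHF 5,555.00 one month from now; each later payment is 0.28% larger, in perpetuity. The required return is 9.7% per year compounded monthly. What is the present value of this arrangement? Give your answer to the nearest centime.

Periodic rate r = 0.097/12 per month.
Growing perpetuity (Gordon): PV = PMT₁ / (r − g) = 5,555 / (r − 0.0028) = CHF 1,051,419.56.

CHF 1,051,419.56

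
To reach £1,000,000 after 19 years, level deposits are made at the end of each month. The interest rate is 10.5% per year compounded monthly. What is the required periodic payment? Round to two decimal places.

£1,391.39

Level ordinary annuity; solve FV = PMT × [((1+r)^n − 1)/r] for PMT.
Periodic rate r = 0.105/12 per month; n is counted in months.
With n = 228: PMT = 1,000,000 / ([((1+r)^n − 1)/r]) = £1,391.39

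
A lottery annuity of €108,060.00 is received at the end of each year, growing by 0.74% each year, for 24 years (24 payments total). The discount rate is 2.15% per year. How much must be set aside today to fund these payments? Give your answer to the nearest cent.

Periodic rate r = 0.0215 per year.
Growing ordinary annuity: PV = PMT₁ × [1 − ((1+g)/(1+r))^n] / (r − g) = 108,060 × [1 − ((1+0.0074)/(1+r))^24] / (r − 0.0074) = €2,173,838.39.

€2,173,838.39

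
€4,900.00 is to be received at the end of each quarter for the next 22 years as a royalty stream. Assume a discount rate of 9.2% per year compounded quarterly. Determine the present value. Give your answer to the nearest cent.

This is an ordinary annuity: 88 payments of €4,900.00 at the end of each quarter.
Periodic rate r = 0.092/4 per quarter; n is counted in quarters.
PV = PMT × [(1 − (1+r)^−n)/r] = 4,900 × [1 − (1+r)^−88] / r = €184,242.15

€184,242.15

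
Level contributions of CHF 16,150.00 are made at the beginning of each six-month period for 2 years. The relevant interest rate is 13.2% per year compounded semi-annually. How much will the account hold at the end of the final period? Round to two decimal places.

CHF 75,986.02

This is an annuity due: 4 deposits of CHF 16,150.00 at the beginning of each six-month period.
Periodic rate r = 0.132/2 per half-year; n is counted in half-years.
FV = PMT × [((1+r)^n − 1)/r] × (1+r) = 16,150 × [(1+r)^4 − 1] / r × (1+r) = CHF 75,986.02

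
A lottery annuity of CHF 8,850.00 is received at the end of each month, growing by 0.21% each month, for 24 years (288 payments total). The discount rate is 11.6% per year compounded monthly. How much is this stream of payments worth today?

Periodic rate r = 0.116/12 per month; n is counted in months.
Growing ordinary annuity: PV = PMT₁ × [1 − ((1+g)/(1+r))^n] / (r − g) = 8,850 × [1 − ((1+0.0021)/(1+r))^288] / (r − 0.0021) = CHF 1,035,587.97.

CHF 1,035,587.97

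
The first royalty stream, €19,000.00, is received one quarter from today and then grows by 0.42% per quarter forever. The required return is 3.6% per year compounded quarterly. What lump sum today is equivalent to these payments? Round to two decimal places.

Periodic rate r = 0.036/4 per quarter.
Growing perpetuity (Gordon): PV = PMT₁ / (r − g) = 19,000 / (r − 0.0042) = €3,958,333.33.

€3,958,333.33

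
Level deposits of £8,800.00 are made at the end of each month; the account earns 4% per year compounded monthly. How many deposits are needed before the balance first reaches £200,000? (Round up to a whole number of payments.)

Periodic rate r = 0.04/12 per month; n is counted in months.
Ordinary annuity FV: 200,000 = 8,800 × [((1+r)^n − 1)/r].
(1+r)^n = 1 + 200,000 × r / 8,800, so n = ln(1 + 200,000·r/8,800) / ln(1+r) = 21.94.
Round up to a whole number of payments: n = 22.

22 payments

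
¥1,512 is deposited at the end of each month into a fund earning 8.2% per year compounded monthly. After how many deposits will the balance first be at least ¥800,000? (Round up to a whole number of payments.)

Periodic rate r = 0.082/12 per month; n is counted in months.
Ordinary annuity FV: 800,000 = 1,512 × [((1+r)^n − 1)/r].
(1+r)^n = 1 + 800,000 × r / 1,512, so n = ln(1 + 800,000·r/1,512) / ln(1+r) = 224.58.
Round up to a whole number of payments: n = 225.

225 payments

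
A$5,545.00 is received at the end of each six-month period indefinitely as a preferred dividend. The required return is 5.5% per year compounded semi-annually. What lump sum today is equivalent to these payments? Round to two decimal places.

Periodic rate r = 0.055/2 per half-year.
Level perpetuity: PV = PMT / r = 5,545 / (0.055/2) = A$201,636.36.

A$201,636.36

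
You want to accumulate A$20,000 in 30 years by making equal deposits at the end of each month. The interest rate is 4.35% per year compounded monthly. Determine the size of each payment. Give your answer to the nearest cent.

Level ordinary annuity; solve FV = PMT × [((1+r)^n − 1)/r] for PMT.
Periodic rate r = 0.0435/12 per month; n is counted in months.
With n = 360: PMT = 20,000 / ([((1+r)^n − 1)/r]) = A$27.06

A$27.06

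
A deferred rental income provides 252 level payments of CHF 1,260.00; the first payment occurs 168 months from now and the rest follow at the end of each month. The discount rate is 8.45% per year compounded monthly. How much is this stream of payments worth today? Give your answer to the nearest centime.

CHF 45,975.14

Ordinary annuity of 252 payments, first payment at period 168.
Periodic rate r = 0.0845/12 per month; n is counted in months.
The ordinary-annuity PV formula values the stream one period before the first payment (period 167); discount that back 167 periods:
PV₀ = 1,260 × [1 − (1+r)^−252] / r × (1+r)^−167 = CHF 45,975.14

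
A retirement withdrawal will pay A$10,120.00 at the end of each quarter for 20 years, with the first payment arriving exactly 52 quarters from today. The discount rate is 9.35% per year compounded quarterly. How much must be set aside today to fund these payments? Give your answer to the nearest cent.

A$112,262.82

Ordinary annuity of 80 payments, first payment at period 52.
Periodic rate r = 0.0935/4 per quarter; n is counted in quarters.
The ordinary-annuity PV formula values the stream one period before the first payment (period 51); discount that back 51 periods:
PV₀ = 10,120 × [1 − (1+r)^−80] / r × (1+r)^−51 = A$112,262.82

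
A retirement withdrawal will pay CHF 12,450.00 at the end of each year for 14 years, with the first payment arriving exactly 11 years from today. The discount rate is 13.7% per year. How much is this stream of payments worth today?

Ordinary annuity of 14 payments, first payment at period 11.
Periodic rate r = 0.137 per year.
The ordinary-annuity PV formula values the stream one period before the first payment (period 10); discount that back 10 periods:
PV₀ = 12,450 × [1 − (1+r)^−14] / r × (1+r)^−10 = CHF 20,997.14

CHF 20,997.14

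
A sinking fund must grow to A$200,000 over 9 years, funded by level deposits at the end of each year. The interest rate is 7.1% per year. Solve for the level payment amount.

A$16,628.01

Level ordinary annuity; solve FV = PMT × [((1+r)^n − 1)/r] for PMT.
Periodic rate r = 0.071 per year.
With n = 9: PMT = 200,000 / ([((1+r)^n − 1)/r]) = A$16,628.01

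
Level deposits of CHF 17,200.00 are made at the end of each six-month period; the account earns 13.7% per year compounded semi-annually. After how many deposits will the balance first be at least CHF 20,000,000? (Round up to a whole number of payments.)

Periodic rate r = 0.137/2 per half-year; n is counted in half-years.
Ordinary annuity FV: 20,000,000 = 17,200 × [((1+r)^n − 1)/r].
(1+r)^n = 1 + 20,000,000 × r / 17,200, so n = ln(1 + 20,000,000·r/17,200) / ln(1+r) = 66.26.
Round up to a whole number of payments: n = 67.

67 payments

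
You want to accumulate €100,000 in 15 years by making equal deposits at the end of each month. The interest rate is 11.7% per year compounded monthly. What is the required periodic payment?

€205.94

Level ordinary annuity; solve FV = PMT × [((1+r)^n − 1)/r] for PMT.
Periodic rate r = 0.117/12 per month; n is counted in months.
With n = 180: PMT = 100,000 / ([((1+r)^n − 1)/r]) = €205.94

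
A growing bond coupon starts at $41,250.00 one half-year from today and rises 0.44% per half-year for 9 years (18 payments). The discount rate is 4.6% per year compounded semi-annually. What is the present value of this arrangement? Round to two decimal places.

Periodic rate r = 0.046/2 per half-year; n is counted in half-years.
Growing ordinary annuity: PV = PMT₁ × [1 − ((1+g)/(1+r))^n] / (r − g) = 41,250 × [1 − ((1+0.0044)/(1+r))^18] / (r − 0.0044) = $623,808.16.

$623,808.16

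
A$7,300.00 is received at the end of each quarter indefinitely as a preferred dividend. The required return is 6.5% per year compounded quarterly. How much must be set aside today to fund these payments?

Periodic rate r = 0.065/4 per quarter.
Level perpetuity: PV = PMT / r = 7,300 / (0.065/4) = A$449,230.77.

A$449,230.77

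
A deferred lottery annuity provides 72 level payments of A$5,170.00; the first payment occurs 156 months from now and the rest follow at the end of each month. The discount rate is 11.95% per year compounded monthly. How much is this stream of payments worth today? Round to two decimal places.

Ordinary annuity of 72 payments, first payment at period 156.
Periodic rate r = 0.1195/12 per month; n is counted in months.
The ordinary-annuity PV formula values the stream one period before the first payment (period 155); discount that back 155 periods:
PV₀ = 5,170 × [1 − (1+r)^−72] / r × (1+r)^−155 = A$57,000.86

A$57,000.86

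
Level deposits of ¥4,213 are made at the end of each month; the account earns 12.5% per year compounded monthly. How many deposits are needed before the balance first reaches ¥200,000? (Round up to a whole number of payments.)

39 payments

Periodic rate r = 0.125/12 per month; n is counted in months.
Ordinary annuity FV: 200,000 = 4,213 × [((1+r)^n − 1)/r].
(1+r)^n = 1 + 200,000 × r / 4,213, so n = ln(1 + 200,000·r/4,213) / ln(1+r) = 38.77.
Round up to a whole number of payments: n = 39.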